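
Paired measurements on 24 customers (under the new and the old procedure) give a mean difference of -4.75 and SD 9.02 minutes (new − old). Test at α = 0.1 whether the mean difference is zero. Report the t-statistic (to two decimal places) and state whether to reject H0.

H0: μ_d = 0; H1: μ_d ≠ 0 (paired t-test on the differences, two-sided).
t = d̄/(s_d/√n) = -4.75/(9.02/√24) = -2.58
df = n − 1 = 23
Two-sided p-value ≈ 0.017
Since p ≈ 0.017 < α = 0.1, reject H0; the evidence is statistically significant.

t = -2.58; reject H0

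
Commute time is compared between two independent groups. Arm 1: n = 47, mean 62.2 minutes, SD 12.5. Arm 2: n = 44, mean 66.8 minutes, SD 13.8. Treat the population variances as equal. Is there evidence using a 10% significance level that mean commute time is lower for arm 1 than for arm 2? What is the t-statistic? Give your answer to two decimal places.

-1.67

Let group 1 = arm 1, group 2 = arm 2. H0: μ_1 = μ_2; H1: μ_1 < μ_2 (two-sample pooled-variance t-test, left-tailed).
s_p² = [(47−1)·12.5² + (44−1)·13.8²]/(47+44−2) = 172.769
t = (62.2 − 66.8)/√[172.769·(1/47 + 1/44)] = -1.67
df = n₁ + n₂ − 2 = 89
p-value = P(T ≤ -1.67) ≈ 0.049
Since p ≈ 0.049 < α = 0.1, reject H0; the evidence is statistically significant.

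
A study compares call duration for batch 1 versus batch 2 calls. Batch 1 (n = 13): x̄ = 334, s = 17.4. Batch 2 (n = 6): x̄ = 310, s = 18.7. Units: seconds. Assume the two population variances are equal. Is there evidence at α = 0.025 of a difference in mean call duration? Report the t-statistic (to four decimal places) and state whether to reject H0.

Let group 1 = batch 1, group 2 = batch 2. H0: μ_1 = μ_2; H1: μ_1 ≠ μ_2 (two-sample pooled-variance t-test, two-sided).
s_p² = [(13−1)·17.4² + (6−1)·18.7²]/(13+6−2) = 316.563
t = (334 − 310)/√[316.563·(1/13 + 1/6)] = 2.7331
df = n₁ + n₂ − 2 = 17
Two-sided p-value ≈ 0.0142
Since p ≈ 0.0142 < α = 0.025, reject H0; the data support H1.

t = 2.7331; reject H0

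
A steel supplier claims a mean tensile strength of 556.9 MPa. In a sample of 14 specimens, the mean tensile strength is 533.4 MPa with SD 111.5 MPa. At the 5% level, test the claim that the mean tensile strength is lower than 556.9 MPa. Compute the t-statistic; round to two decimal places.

-0.79

H0: μ = 556.9; H1: μ < 556.9 (one-sample t-test, left-tailed).
t = (x̄ − μ₀)/(s/√n) = (533.4 − 556.9)/(111.5/√14) = -0.79
df = n − 1 = 13
p-value = P(T ≤ -0.79) ≈ 0.222
Since p ≈ 0.222 > α = 0.05, fail to reject H0; the evidence is not statistically significant.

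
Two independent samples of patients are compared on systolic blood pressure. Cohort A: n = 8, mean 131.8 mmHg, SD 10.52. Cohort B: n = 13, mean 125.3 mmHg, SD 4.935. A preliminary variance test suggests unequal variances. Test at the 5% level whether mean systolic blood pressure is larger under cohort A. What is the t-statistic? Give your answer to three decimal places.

Let group 1 = cohort A, group 2 = cohort B. H0: μ_1 = μ_2; H1: μ_1 > μ_2 (Welch's two-sample t-test, right-tailed).
t = (x̄_1 − x̄_2)/√(s_1²/n_1 + s_2²/n_2) = (131.8 − 125.3)/√(10.52²/8 + 4.935²/13) = 1.640
Welch–Satterthwaite df ≈ 8.93
p-value = P(T ≥ 1.640) ≈ 0.068
Since p ≈ 0.068 > α = 0.05, fail to reject H0; the evidence is not statistically significant.

1.640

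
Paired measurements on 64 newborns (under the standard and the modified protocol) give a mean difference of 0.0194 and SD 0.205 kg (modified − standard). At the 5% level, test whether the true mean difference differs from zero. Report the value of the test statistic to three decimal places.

H0: μ_d = 0; H1: μ_d ≠ 0 (paired t-test on the differences, two-sided).
t = d̄/(s_d/√n) = 0.0194/(0.205/√64) = 0.757
df = n − 1 = 63
Two-sided p-value ≈ 0.4518
Since p ≈ 0.4518 > α = 0.05, fail to reject H0; the evidence is not statistically significant.

0.757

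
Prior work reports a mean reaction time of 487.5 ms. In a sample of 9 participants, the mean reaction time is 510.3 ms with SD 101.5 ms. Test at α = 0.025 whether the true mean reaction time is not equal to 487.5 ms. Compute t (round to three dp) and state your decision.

t = 0.674; fail to reject H0

H0: μ = 487.5; H1: μ ≠ 487.5 (one-sample t-test, two-sided).
t = (x̄ − μ₀)/(s/√n) = (510.3 − 487.5)/(101.5/√9) = 0.674
df = n − 1 = 8
Two-sided p-value ≈ 0.519
Since p ≈ 0.519 > α = 0.025, fail to reject H0; the data do not provide sufficient evidence against H0.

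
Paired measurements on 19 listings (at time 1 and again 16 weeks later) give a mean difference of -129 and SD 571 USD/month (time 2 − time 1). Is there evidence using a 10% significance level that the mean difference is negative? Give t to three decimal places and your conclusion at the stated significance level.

t = -0.985; fail to reject H0

H0: μ_d = 0; H1: μ_d < 0 (paired t-test on the differences, left-tailed).
t = d̄/(s_d/√n) = -129/(571/√19) = -0.985
df = n − 1 = 18
p-value = P(T ≤ -0.985) ≈ 0.169
Since p ≈ 0.169 > α = 0.1, fail to reject H0; the evidence is not statistically significant.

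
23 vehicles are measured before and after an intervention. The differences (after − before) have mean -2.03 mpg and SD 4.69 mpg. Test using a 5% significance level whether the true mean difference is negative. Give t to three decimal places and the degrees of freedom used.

t = -2.076, df = 22

H0: μ_d = 0; H1: μ_d < 0 (paired t-test on the differences, left-tailed).
t = d̄/(s_d/√n) = -2.03/(4.69/√23) = -2.076
df = n − 1 = 22
p-value = P(T ≤ -2.076) ≈ 0.0249
Since p ≈ 0.0249 < α = 0.05, reject H0; the evidence is statistically significant.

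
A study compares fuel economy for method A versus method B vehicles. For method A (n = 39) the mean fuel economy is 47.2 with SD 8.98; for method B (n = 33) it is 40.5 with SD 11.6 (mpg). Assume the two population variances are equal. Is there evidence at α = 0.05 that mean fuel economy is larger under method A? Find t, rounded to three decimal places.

2.761

Let group 1 = method A, group 2 = method B. H0: μ_1 = μ_2; H1: μ_1 > μ_2 (two-sample pooled-variance t-test, right-tailed).
s_p² = [(39−1)·8.98² + (33−1)·11.6²]/(39+33−2) = 105.289
t = (47.2 − 40.5)/√[105.289·(1/39 + 1/33)] = 2.761
df = n₁ + n₂ − 2 = 70
p-value = P(T ≥ 2.761) ≈ 0.0037
Since p ≈ 0.0037 < α = 0.05, reject H0; the evidence is statistically significant.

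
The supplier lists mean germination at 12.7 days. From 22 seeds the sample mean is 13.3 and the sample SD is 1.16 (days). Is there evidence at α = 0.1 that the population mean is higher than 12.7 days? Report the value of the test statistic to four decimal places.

2.4261

H0: μ = 12.7; H1: μ > 12.7 (one-sample t-test, right-tailed).
t = (x̄ − μ₀)/(s/√n) = (13.3 − 12.7)/(1.16/√22) = 2.4261
df = n − 1 = 21
p-value = P(T ≥ 2.4261) ≈ 0.0122
Since p ≈ 0.0122 < α = 0.1, reject H0; the data support H1.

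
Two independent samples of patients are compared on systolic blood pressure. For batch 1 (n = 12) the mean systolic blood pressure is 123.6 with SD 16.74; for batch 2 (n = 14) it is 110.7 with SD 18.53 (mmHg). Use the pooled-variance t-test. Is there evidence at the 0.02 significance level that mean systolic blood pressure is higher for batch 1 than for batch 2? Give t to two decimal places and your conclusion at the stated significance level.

Let group 1 = batch 1, group 2 = batch 2. H0: μ_1 = μ_2; H1: μ_1 > μ_2 (two-sample pooled-variance t-test, right-tailed).
s_p² = [(12−1)·16.74² + (14−1)·18.53²]/(12+14−2) = 314.425
t = (123.6 − 110.7)/√[314.425·(1/12 + 1/14)] = 1.85
df = n₁ + n₂ − 2 = 24
p-value = P(T ≥ 1.85) ≈ 0.038
Since p ≈ 0.038 > α = 0.02, fail to reject H0; the evidence is not statistically significant.

t = 1.85; fail to reject H0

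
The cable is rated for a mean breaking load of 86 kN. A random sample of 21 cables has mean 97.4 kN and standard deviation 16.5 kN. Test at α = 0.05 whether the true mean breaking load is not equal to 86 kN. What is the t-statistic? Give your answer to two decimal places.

3.17

H0: μ = 86; H1: μ ≠ 86 (one-sample t-test, two-sided).
t = (x̄ − μ₀)/(s/√n) = (97.4 − 86)/(16.5/√21) = 3.17
df = n − 1 = 20
Two-sided p-value ≈ 0.0049
Since p ≈ 0.0049 < α = 0.05, reject H0; the evidence is statistically significant.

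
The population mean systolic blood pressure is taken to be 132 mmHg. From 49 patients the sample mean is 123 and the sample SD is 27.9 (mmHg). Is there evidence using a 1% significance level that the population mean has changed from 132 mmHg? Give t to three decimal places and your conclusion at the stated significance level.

H0: μ = 132; H1: μ ≠ 132 (one-sample t-test, two-sided).
t = (x̄ − μ₀)/(s/√n) = (123 − 132)/(27.9/√49) = -2.258
df = n − 1 = 48
Two-sided p-value ≈ 0.0285
Since p ≈ 0.0285 > α = 0.01, fail to reject H0; the evidence is not statistically significant.

t = -2.258; fail to reject H0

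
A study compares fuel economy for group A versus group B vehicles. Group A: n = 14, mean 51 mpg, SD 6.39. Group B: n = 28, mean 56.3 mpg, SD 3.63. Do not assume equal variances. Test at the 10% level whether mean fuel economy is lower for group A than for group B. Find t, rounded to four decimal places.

-2.8798

Let group 1 = group A, group 2 = group B. H0: μ_1 = μ_2; H1: μ_1 < μ_2 (Welch's two-sample t-test, left-tailed).
t = (x̄_1 − x̄_2)/√(s_1²/n_1 + s_2²/n_2) = (51 − 56.3)/√(6.39²/14 + 3.63²/28) = -2.8798
Welch–Satterthwaite df ≈ 17.32
p-value = P(T ≤ -2.8798) ≈ 0.0051
Since p ≈ 0.0051 < α = 0.1, reject H0; the data support H1.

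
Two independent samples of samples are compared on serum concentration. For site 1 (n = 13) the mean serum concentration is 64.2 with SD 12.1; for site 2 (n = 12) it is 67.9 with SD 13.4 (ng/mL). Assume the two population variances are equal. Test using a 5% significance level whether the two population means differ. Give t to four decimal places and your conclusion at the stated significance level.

t = -0.7256; fail to reject H0

Let group 1 = site 1, group 2 = site 2. H0: μ_1 = μ_2; H1: μ_1 ≠ μ_2 (two-sample pooled-variance t-test, two-sided).
s_p² = [(13−1)·12.1² + (12−1)·13.4²]/(13+12−2) = 162.264
t = (64.2 − 67.9)/√[162.264·(1/13 + 1/12)] = -0.7256
df = n₁ + n₂ − 2 = 23
Two-sided p-value ≈ 0.4754
Since p ≈ 0.4754 > α = 0.05, fail to reject H0; the evidence is not statistically significant.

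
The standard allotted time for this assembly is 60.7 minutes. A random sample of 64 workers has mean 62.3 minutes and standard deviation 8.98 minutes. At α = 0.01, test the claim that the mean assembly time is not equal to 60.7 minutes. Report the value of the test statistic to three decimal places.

1.425

H0: μ = 60.7; H1: μ ≠ 60.7 (one-sample t-test, two-sided).
t = (x̄ − μ₀)/(s/√n) = (62.3 − 60.7)/(8.98/√64) = 1.425
df = n − 1 = 63
Two-sided p-value ≈ 0.159
Since p ≈ 0.159 > α = 0.01, fail to reject H0; the evidence is not statistically significant.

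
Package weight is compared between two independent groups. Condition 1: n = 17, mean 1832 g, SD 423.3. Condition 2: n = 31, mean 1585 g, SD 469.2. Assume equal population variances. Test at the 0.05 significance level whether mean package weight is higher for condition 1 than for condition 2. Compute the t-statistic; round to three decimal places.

1.804

Let group 1 = condition 1, group 2 = condition 2. H0: μ_1 = μ_2; H1: μ_1 > μ_2 (two-sample pooled-variance t-test, right-tailed).
s_p² = [(17−1)·423.3² + (31−1)·469.2²]/(17+31−2) = 205900
t = (1832 − 1585)/√[205900·(1/17 + 1/31)] = 1.804
df = n₁ + n₂ − 2 = 46
p-value = P(T ≥ 1.804) ≈ 0.039
Since p ≈ 0.039 < α = 0.05, reject H0; the data support H1.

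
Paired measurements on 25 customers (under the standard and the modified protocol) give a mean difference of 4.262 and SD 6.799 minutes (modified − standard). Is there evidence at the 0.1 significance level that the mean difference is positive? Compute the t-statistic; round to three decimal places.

3.134

H0: μ_d = 0; H1: μ_d > 0 (paired t-test on the differences, right-tailed).
t = d̄/(s_d/√n) = 4.262/(6.799/√25) = 3.134
df = n − 1 = 24
p-value = P(T ≥ 3.134) ≈ 0.002
Since p ≈ 0.002 < α = 0.1, reject H0; the evidence is statistically significant.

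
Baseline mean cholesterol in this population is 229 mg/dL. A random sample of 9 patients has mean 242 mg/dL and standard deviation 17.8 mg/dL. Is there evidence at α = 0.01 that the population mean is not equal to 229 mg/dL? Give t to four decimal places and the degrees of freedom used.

H0: μ = 229; H1: μ ≠ 229 (one-sample t-test, two-sided).
t = (x̄ − μ₀)/(s/√n) = (242 − 229)/(17.8/√9) = 2.1910
df = n − 1 = 8
Two-sided p-value ≈ 0.0598
Since p ≈ 0.0598 > α = 0.01, fail to reject H0; the data do not provide sufficient evidence against H0.

t = 2.1910, df = 8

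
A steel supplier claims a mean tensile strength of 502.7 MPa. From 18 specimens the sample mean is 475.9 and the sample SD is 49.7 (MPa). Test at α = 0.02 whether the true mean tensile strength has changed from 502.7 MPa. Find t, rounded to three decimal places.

H0: μ = 502.7; H1: μ ≠ 502.7 (one-sample t-test, two-sided).
t = (x̄ − μ₀)/(s/√n) = (475.9 − 502.7)/(49.7/√18) = -2.288
df = n − 1 = 17
Two-sided p-value ≈ 0.0352
Since p ≈ 0.0352 > α = 0.02, fail to reject H0; the data do not provide sufficient evidence against H0.

-2.288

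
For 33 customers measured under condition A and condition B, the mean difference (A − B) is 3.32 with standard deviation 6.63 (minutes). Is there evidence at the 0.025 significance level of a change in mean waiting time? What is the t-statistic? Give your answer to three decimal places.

2.877

H0: μ_d = 0; H1: μ_d ≠ 0 (paired t-test on the differences, two-sided).
t = d̄/(s_d/√n) = 3.32/(6.63/√33) = 2.877
df = n − 1 = 32
Two-sided p-value ≈ 0.007
Since p ≈ 0.007 < α = 0.025, reject H0; the data support H1.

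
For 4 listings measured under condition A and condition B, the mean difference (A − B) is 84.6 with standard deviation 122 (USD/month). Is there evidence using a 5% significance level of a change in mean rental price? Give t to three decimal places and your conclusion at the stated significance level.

H0: μ_d = 0; H1: μ_d ≠ 0 (paired t-test on the differences, two-sided).
t = d̄/(s_d/√n) = 84.6/(122/√4) = 1.387
df = n − 1 = 3
Two-sided p-value ≈ 0.2596
Since p ≈ 0.2596 > α = 0.05, fail to reject H0; the data do not provide sufficient evidence against H0.

t = 1.387; fail to reject H0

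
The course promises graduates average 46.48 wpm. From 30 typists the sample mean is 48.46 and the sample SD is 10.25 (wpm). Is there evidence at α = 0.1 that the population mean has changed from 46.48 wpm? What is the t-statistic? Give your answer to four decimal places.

H0: μ = 46.48; H1: μ ≠ 46.48 (one-sample t-test, two-sided).
t = (x̄ − μ₀)/(s/√n) = (48.46 − 46.48)/(10.25/√30) = 1.0580
df = n − 1 = 29
Two-sided p-value ≈ 0.299
Since p ≈ 0.299 > α = 0.1, fail to reject H0; the data do not provide sufficient evidence against H0.

1.0580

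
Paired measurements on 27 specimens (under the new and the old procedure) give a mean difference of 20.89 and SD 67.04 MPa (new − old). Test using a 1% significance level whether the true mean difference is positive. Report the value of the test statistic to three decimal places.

H0: μ_d = 0; H1: μ_d > 0 (paired t-test on the differences, right-tailed).
t = d̄/(s_d/√n) = 20.89/(67.04/√27) = 1.619
df = n − 1 = 26
p-value = P(T ≥ 1.619) ≈ 0.0587
Since p ≈ 0.0587 > α = 0.01, fail to reject H0; the evidence is not statistically significant.

1.619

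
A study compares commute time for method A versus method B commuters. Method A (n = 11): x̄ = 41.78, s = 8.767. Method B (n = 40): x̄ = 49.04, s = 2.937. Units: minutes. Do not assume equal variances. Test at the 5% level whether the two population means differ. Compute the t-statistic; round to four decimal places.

-2.7051

Let group 1 = method A, group 2 = method B. H0: μ_1 = μ_2; H1: μ_1 ≠ μ_2 (Welch's two-sample t-test, two-sided).
t = (x̄_1 − x̄_2)/√(s_1²/n_1 + s_2²/n_2) = (41.78 − 49.04)/√(8.767²/11 + 2.937²/40) = -2.7051
Welch–Satterthwaite df ≈ 10.62
Two-sided p-value ≈ 0.021
Since p ≈ 0.021 < α = 0.05, reject H0; the data support H1.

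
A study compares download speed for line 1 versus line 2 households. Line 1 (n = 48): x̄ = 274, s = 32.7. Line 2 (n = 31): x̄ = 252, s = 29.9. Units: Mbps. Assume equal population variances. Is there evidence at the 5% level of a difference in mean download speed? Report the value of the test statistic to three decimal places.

3.018

Let group 1 = line 1, group 2 = line 2. H0: μ_1 = μ_2; H1: μ_1 ≠ μ_2 (two-sample pooled-variance t-test, two-sided).
s_p² = [(48−1)·32.7² + (31−1)·29.9²]/(48+31−2) = 1001
t = (274 − 252)/√[1001·(1/48 + 1/31)] = 3.018
df = n₁ + n₂ − 2 = 77
Two-sided p-value ≈ 0.003
Since p ≈ 0.003 < α = 0.05, reject H0; the data support H1.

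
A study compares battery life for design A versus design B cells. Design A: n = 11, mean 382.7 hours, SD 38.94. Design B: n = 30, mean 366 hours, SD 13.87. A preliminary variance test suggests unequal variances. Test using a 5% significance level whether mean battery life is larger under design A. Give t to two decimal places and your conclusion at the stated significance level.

Let group 1 = design A, group 2 = design B. H0: μ_1 = μ_2; H1: μ_1 > μ_2 (Welch's two-sample t-test, right-tailed).
t = (x̄_1 − x̄_2)/√(s_1²/n_1 + s_2²/n_2) = (382.7 − 366)/√(38.94²/11 + 13.87²/30) = 1.39
Welch–Satterthwaite df ≈ 10.94
p-value = P(T ≥ 1.39) ≈ 0.096
Since p ≈ 0.096 > α = 0.05, fail to reject H0; the evidence is not statistically significant.

t = 1.39; fail to reject H0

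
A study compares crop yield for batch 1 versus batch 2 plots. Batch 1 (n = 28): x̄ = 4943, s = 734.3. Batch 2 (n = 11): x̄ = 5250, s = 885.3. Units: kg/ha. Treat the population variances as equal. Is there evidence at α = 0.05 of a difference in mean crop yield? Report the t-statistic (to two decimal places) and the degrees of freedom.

Let group 1 = batch 1, group 2 = batch 2. H0: μ_1 = μ_2; H1: μ_1 ≠ μ_2 (two-sample pooled-variance t-test, two-sided).
s_p² = [(28−1)·734.3² + (11−1)·885.3²]/(28+11−2) = 605294
t = (4943 − 5250)/√[605294·(1/28 + 1/11)] = -1.11
df = n₁ + n₂ − 2 = 37
Two-sided p-value ≈ 0.2746
Since p ≈ 0.2746 > α = 0.05, fail to reject H0; the data do not provide sufficient evidence against H0.

t = -1.11, df = 37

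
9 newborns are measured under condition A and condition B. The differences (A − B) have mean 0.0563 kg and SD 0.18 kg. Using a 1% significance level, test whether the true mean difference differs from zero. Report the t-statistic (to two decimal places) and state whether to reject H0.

t = 0.94; fail to reject H0

H0: μ_d = 0; H1: μ_d ≠ 0 (paired t-test on the differences, two-sided).
t = d̄/(s_d/√n) = 0.0563/(0.18/√9) = 0.94
df = n − 1 = 8
Two-sided p-value ≈ 0.376
Since p ≈ 0.376 > α = 0.01, fail to reject H0; the evidence is not statistically significant.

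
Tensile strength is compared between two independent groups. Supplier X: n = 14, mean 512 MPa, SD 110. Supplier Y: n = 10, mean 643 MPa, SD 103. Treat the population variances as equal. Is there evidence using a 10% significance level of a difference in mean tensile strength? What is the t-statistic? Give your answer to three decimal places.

-2.952

Let group 1 = supplier X, group 2 = supplier Y. H0: μ_1 = μ_2; H1: μ_1 ≠ μ_2 (two-sample pooled-variance t-test, two-sided).
s_p² = [(14−1)·110² + (10−1)·103²]/(14+10−2) = 11490
t = (512 − 643)/√[11490·(1/14 + 1/10)] = -2.952
df = n₁ + n₂ − 2 = 22
Two-sided p-value ≈ 0.0074
Since p ≈ 0.0074 < α = 0.1, reject H0; the data support H1.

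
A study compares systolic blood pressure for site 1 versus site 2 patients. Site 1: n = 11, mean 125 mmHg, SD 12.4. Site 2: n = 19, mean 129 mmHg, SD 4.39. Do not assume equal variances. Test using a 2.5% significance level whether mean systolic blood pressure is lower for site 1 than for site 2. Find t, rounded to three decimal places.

Let group 1 = site 1, group 2 = site 2. H0: μ_1 = μ_2; H1: μ_1 < μ_2 (Welch's two-sample t-test, left-tailed).
t = (x̄_1 − x̄_2)/√(s_1²/n_1 + s_2²/n_2) = (125 − 129)/√(12.4²/11 + 4.39²/19) = -1.033
Welch–Satterthwaite df ≈ 11.47
p-value = P(T ≤ -1.033) ≈ 0.161
Since p ≈ 0.161 > α = 0.025, fail to reject H0; the evidence is not statistically significant.

-1.033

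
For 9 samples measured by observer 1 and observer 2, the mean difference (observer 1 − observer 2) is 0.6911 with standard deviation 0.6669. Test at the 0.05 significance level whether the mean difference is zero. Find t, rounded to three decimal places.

3.109

H0: μ_d = 0; H1: μ_d ≠ 0 (paired t-test on the differences, two-sided).
t = d̄/(s_d/√n) = 0.6911/(0.6669/√9) = 3.109
df = n − 1 = 8
Two-sided p-value ≈ 0.014
Since p ≈ 0.014 < α = 0.05, reject H0; the evidence is statistically significant.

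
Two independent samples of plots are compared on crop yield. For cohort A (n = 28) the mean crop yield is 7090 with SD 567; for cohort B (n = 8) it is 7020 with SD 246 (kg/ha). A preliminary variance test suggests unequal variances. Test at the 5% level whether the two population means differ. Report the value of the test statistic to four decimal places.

Let group 1 = cohort A, group 2 = cohort B. H0: μ_1 = μ_2; H1: μ_1 ≠ μ_2 (Welch's two-sample t-test, two-sided).
t = (x̄_1 − x̄_2)/√(s_1²/n_1 + s_2²/n_2) = (7090 − 7020)/√(567²/28 + 246²/8) = 0.5072
Welch–Satterthwaite df ≈ 27.78
Two-sided p-value ≈ 0.616
Since p ≈ 0.616 > α = 0.05, fail to reject H0; the data do not provide sufficient evidence against H0.

0.5072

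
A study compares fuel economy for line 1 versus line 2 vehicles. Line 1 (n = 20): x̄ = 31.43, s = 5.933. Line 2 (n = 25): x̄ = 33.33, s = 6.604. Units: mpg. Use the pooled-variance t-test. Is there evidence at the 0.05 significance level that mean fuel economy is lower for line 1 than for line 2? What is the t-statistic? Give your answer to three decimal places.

-1.003

Let group 1 = line 1, group 2 = line 2. H0: μ_1 = μ_2; H1: μ_1 < μ_2 (two-sample pooled-variance t-test, left-tailed).
s_p² = [(20−1)·5.933² + (25−1)·6.604²]/(20+25−2) = 39.8957
t = (31.43 − 33.33)/√[39.8957·(1/20 + 1/25)] = -1.003
df = n₁ + n₂ − 2 = 43
p-value = P(T ≤ -1.003) ≈ 0.1608
Since p ≈ 0.1608 > α = 0.05, fail to reject H0; the evidence is not statistically significant.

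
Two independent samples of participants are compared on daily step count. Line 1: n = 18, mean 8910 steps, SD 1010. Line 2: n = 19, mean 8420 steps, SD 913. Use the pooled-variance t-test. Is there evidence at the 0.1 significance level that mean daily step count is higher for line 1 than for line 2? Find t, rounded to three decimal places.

1.550

Let group 1 = line 1, group 2 = line 2. H0: μ_1 = μ_2; H1: μ_1 > μ_2 (two-sample pooled-variance t-test, right-tailed).
s_p² = [(18−1)·1010² + (19−1)·913²]/(18+19−2) = 924170
t = (8910 − 8420)/√[924170·(1/18 + 1/19)] = 1.550
df = n₁ + n₂ − 2 = 35
p-value = P(T ≥ 1.550) ≈ 0.0651
Since p ≈ 0.0651 < α = 0.1, reject H0; the evidence is statistically significant.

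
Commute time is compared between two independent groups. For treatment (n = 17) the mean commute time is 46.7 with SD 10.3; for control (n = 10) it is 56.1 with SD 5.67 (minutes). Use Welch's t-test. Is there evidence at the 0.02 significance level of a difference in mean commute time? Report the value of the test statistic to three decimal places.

Let group 1 = treatment, group 2 = control. H0: μ_1 = μ_2; H1: μ_1 ≠ μ_2 (Welch's two-sample t-test, two-sided).
t = (x̄_1 − x̄_2)/√(s_1²/n_1 + s_2²/n_2) = (46.7 − 56.1)/√(10.3²/17 + 5.67²/10) = -3.057
Welch–Satterthwaite df ≈ 24.96
Two-sided p-value ≈ 0.0053
Since p ≈ 0.0053 < α = 0.02, reject H0; the data support H1.

-3.057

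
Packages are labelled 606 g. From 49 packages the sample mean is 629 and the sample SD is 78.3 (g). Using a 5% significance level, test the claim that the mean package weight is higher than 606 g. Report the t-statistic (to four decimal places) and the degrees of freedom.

t = 2.0562, df = 48

H0: μ = 606; H1: μ > 606 (one-sample t-test, right-tailed).
t = (x̄ − μ₀)/(s/√n) = (629 − 606)/(78.3/√49) = 2.0562
df = n − 1 = 48
p-value = P(T ≥ 2.0562) ≈ 0.023
Since p ≈ 0.023 < α = 0.05, reject H0; the evidence is statistically significant.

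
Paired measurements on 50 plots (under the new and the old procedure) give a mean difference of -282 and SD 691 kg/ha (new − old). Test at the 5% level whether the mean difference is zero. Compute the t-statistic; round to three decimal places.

-2.886

H0: μ_d = 0; H1: μ_d ≠ 0 (paired t-test on the differences, two-sided).
t = d̄/(s_d/√n) = -282/(691/√50) = -2.886
df = n − 1 = 49
Two-sided p-value ≈ 0.006
Since p ≈ 0.006 < α = 0.05, reject H0; the evidence is statistically significant.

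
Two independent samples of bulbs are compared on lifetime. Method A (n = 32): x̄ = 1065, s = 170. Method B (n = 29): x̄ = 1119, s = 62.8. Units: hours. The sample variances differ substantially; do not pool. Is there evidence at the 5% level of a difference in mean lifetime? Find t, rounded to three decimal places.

Let group 1 = method A, group 2 = method B. H0: μ_1 = μ_2; H1: μ_1 ≠ μ_2 (Welch's two-sample t-test, two-sided).
t = (x̄_1 − x̄_2)/√(s_1²/n_1 + s_2²/n_2) = (1065 − 1119)/√(170²/32 + 62.8²/29) = -1.675
Welch–Satterthwaite df ≈ 40.03
Two-sided p-value ≈ 0.1017
Since p ≈ 0.1017 > α = 0.05, fail to reject H0; the data do not provide sufficient evidence against H0.

-1.675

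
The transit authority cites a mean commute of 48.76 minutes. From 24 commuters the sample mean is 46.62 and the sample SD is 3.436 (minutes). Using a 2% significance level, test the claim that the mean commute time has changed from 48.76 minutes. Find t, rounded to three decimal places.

-3.051

H0: μ = 48.76; H1: μ ≠ 48.76 (one-sample t-test, two-sided).
t = (x̄ − μ₀)/(s/√n) = (46.62 − 48.76)/(3.436/√24) = -3.051
df = n − 1 = 23
Two-sided p-value ≈ 0.006
Since p ≈ 0.006 < α = 0.02, reject H0; the data support H1.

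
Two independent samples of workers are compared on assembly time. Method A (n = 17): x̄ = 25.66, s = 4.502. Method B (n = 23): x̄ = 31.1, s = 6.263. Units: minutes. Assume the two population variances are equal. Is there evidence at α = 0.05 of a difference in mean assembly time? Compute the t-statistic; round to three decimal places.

-3.043

Let group 1 = method A, group 2 = method B. H0: μ_1 = μ_2; H1: μ_1 ≠ μ_2 (two-sample pooled-variance t-test, two-sided).
s_p² = [(17−1)·4.502² + (23−1)·6.263²]/(17+23−2) = 31.2432
t = (25.66 − 31.1)/√[31.2432·(1/17 + 1/23)] = -3.043
df = n₁ + n₂ − 2 = 38
Two-sided p-value ≈ 0.004
Since p ≈ 0.004 < α = 0.05, reject H0; the evidence is statistically significant.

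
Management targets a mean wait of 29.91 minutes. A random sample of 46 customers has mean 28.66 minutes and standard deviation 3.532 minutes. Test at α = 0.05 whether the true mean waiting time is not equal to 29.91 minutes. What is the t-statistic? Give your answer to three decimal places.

-2.400

H0: μ = 29.91; H1: μ ≠ 29.91 (one-sample t-test, two-sided).
t = (x̄ − μ₀)/(s/√n) = (28.66 − 29.91)/(3.532/√46) = -2.400
df = n − 1 = 45
Two-sided p-value ≈ 0.0206
Since p ≈ 0.0206 < α = 0.05, reject H0; the data support H1.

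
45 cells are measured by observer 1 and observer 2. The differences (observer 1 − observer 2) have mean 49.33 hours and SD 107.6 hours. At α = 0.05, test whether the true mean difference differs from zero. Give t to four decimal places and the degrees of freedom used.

t = 3.0754, df = 44

H0: μ_d = 0; H1: μ_d ≠ 0 (paired t-test on the differences, two-sided).
t = d̄/(s_d/√n) = 49.33/(107.6/√45) = 3.0754
df = n − 1 = 44
Two-sided p-value ≈ 0.004
Since p ≈ 0.004 < α = 0.05, reject H0; the evidence is statistically significant.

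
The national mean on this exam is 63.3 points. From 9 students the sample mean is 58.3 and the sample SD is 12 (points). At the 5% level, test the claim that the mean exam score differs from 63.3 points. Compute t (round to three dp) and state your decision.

H0: μ = 63.3; H1: μ ≠ 63.3 (one-sample t-test, two-sided).
t = (x̄ − μ₀)/(s/√n) = (58.3 − 63.3)/(12/√9) = -1.250
df = n − 1 = 8
Two-sided p-value ≈ 0.247
Since p ≈ 0.247 > α = 0.05, fail to reject H0; the data do not provide sufficient evidence against H0.

t = -1.250; fail to reject H0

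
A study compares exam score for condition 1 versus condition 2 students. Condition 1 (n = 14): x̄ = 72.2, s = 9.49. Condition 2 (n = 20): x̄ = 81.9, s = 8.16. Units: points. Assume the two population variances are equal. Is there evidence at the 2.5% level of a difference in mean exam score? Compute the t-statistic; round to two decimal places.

Let group 1 = condition 1, group 2 = condition 2. H0: μ_1 = μ_2; H1: μ_1 ≠ μ_2 (two-sample pooled-variance t-test, two-sided).
s_p² = [(14−1)·9.49² + (20−1)·8.16²]/(14+20−2) = 76.1221
t = (72.2 − 81.9)/√[76.1221·(1/14 + 1/20)] = -3.19
df = n₁ + n₂ − 2 = 32
Two-sided p-value ≈ 0.0032
Since p ≈ 0.0032 < α = 0.025, reject H0; the data support H1.

-3.19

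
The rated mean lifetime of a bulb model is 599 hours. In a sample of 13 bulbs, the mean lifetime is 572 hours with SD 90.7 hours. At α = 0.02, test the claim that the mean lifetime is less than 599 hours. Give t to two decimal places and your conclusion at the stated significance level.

t = -1.07; fail to reject H0

H0: μ = 599; H1: μ < 599 (one-sample t-test, left-tailed).
t = (x̄ − μ₀)/(s/√n) = (572 − 599)/(90.7/√13) = -1.07
df = n − 1 = 12
p-value = P(T ≤ -1.07) ≈ 0.1521
Since p ≈ 0.1521 > α = 0.02, fail to reject H0; the evidence is not statistically significant.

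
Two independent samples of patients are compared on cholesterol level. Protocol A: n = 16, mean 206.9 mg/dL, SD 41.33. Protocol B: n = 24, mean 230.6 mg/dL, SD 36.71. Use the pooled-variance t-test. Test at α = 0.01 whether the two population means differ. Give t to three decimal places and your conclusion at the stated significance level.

Let group 1 = protocol A, group 2 = protocol B. H0: μ_1 = μ_2; H1: μ_1 ≠ μ_2 (two-sample pooled-variance t-test, two-sided).
s_p² = [(16−1)·41.33² + (24−1)·36.71²]/(16+24−2) = 1489.94
t = (206.9 − 230.6)/√[1489.94·(1/16 + 1/24)] = -1.902
df = n₁ + n₂ − 2 = 38
Two-sided p-value ≈ 0.065
Since p ≈ 0.065 > α = 0.01, fail to reject H0; the data do not provide sufficient evidence against H0.

t = -1.902; fail to reject H0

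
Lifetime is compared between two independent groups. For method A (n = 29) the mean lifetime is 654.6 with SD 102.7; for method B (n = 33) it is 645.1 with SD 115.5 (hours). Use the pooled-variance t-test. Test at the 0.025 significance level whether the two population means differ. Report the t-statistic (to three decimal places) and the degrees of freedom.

Let group 1 = method A, group 2 = method B. H0: μ_1 = μ_2; H1: μ_1 ≠ μ_2 (two-sample pooled-variance t-test, two-sided).
s_p² = [(29−1)·102.7² + (33−1)·115.5²]/(29+33−2) = 12036.9
t = (654.6 − 645.1)/√[12036.9·(1/29 + 1/33)] = 0.340
df = n₁ + n₂ − 2 = 60
Two-sided p-value ≈ 0.7349
Since p ≈ 0.7349 > α = 0.025, fail to reject H0; the data do not provide sufficient evidence against H0.

t = 0.340, df = 60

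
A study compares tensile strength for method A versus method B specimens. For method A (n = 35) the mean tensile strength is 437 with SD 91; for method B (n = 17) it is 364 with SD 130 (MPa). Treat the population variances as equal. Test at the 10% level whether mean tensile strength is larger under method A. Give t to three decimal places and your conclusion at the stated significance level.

t = 2.350; reject H0

Let group 1 = method A, group 2 = method B. H0: μ_1 = μ_2; H1: μ_1 > μ_2 (two-sample pooled-variance t-test, right-tailed).
s_p² = [(35−1)·91² + (17−1)·130²]/(35+17−2) = 11039.1
t = (437 − 364)/√[11039.1·(1/35 + 1/17)] = 2.350
df = n₁ + n₂ − 2 = 50
p-value = P(T ≥ 2.350) ≈ 0.011
Since p ≈ 0.011 < α = 0.1, reject H0; the data support H1.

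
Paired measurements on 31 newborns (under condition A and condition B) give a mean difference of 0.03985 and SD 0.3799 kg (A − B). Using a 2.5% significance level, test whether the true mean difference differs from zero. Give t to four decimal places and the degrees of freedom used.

H0: μ_d = 0; H1: μ_d ≠ 0 (paired t-test on the differences, two-sided).
t = d̄/(s_d/√n) = 0.03985/(0.3799/√31) = 0.5840
df = n − 1 = 30
Two-sided p-value ≈ 0.564
Since p ≈ 0.564 > α = 0.025, fail to reject H0; the evidence is not statistically significant.

t = 0.5840, df = 30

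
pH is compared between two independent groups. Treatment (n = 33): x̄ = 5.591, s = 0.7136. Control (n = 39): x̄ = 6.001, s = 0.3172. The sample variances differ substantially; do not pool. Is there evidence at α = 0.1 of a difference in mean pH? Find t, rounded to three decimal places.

Let group 1 = treatment, group 2 = control. H0: μ_1 = μ_2; H1: μ_1 ≠ μ_2 (Welch's two-sample t-test, two-sided).
t = (x̄_1 − x̄_2)/√(s_1²/n_1 + s_2²/n_2) = (5.591 − 6.001)/√(0.7136²/33 + 0.3172²/39) = -3.055
Welch–Satterthwaite df ≈ 42.59
Two-sided p-value ≈ 0.004
Since p ≈ 0.004 < α = 0.1, reject H0; the evidence is statistically significant.

-3.055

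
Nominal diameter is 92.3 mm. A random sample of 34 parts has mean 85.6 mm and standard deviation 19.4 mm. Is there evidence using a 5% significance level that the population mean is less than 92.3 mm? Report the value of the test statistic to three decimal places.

H0: μ = 92.3; H1: μ < 92.3 (one-sample t-test, left-tailed).
t = (x̄ − μ₀)/(s/√n) = (85.6 − 92.3)/(19.4/√34) = -2.014
df = n − 1 = 33
p-value = P(T ≤ -2.014) ≈ 0.0261
Since p ≈ 0.0261 < α = 0.05, reject H0; the evidence is statistically significant.

-2.014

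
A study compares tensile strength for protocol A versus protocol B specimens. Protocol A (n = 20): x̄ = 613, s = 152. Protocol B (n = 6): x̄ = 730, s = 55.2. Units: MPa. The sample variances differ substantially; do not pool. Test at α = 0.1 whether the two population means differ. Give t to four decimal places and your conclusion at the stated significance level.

Let group 1 = protocol A, group 2 = protocol B. H0: μ_1 = μ_2; H1: μ_1 ≠ μ_2 (Welch's two-sample t-test, two-sided).
t = (x̄_1 − x̄_2)/√(s_1²/n_1 + s_2²/n_2) = (613 − 730)/√(152²/20 + 55.2²/6) = -2.8690
Welch–Satterthwaite df ≈ 22.70
Two-sided p-value ≈ 0.0087
Since p ≈ 0.0087 < α = 0.1, reject H0; the evidence is statistically significant.

t = -2.8690; reject H0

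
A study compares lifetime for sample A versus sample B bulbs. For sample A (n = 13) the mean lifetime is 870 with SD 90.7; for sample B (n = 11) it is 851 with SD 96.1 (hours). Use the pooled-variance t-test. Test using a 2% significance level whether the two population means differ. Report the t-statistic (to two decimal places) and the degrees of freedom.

Let group 1 = sample A, group 2 = sample B. H0: μ_1 = μ_2; H1: μ_1 ≠ μ_2 (two-sample pooled-variance t-test, two-sided).
s_p² = [(13−1)·90.7² + (11−1)·96.1²]/(13+11−2) = 8685
t = (870 − 851)/√[8685·(1/13 + 1/11)] = 0.50
df = n₁ + n₂ − 2 = 22
Two-sided p-value ≈ 0.624
Since p ≈ 0.624 > α = 0.02, fail to reject H0; the data do not provide sufficient evidence against H0.

t = 0.50, df = 22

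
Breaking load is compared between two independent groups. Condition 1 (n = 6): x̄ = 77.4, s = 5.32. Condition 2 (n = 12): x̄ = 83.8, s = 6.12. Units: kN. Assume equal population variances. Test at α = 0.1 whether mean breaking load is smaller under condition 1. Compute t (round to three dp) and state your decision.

t = -2.176; reject H0

Let group 1 = condition 1, group 2 = condition 2. H0: μ_1 = μ_2; H1: μ_1 < μ_2 (two-sample pooled-variance t-test, left-tailed).
s_p² = [(6−1)·5.32² + (12−1)·6.12²]/(6+12−2) = 34.5944
t = (77.4 − 83.8)/√[34.5944·(1/6 + 1/12)] = -2.176
df = n₁ + n₂ − 2 = 16
p-value = P(T ≤ -2.176) ≈ 0.0224
Since p ≈ 0.0224 < α = 0.1, reject H0; the evidence is statistically significant.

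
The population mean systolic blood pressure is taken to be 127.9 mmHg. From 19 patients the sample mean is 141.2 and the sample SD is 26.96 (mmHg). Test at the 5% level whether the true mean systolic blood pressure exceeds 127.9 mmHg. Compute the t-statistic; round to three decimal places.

2.150

H0: μ = 127.9; H1: μ > 127.9 (one-sample t-test, right-tailed).
t = (x̄ − μ₀)/(s/√n) = (141.2 − 127.9)/(26.96/√19) = 2.150
df = n − 1 = 18
p-value = P(T ≥ 2.150) ≈ 0.0227
Since p ≈ 0.0227 < α = 0.05, reject H0; the data support H1.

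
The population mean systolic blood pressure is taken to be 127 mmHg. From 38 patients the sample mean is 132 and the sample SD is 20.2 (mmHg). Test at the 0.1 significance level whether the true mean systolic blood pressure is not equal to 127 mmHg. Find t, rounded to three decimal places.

H0: μ = 127; H1: μ ≠ 127 (one-sample t-test, two-sided).
t = (x̄ − μ₀)/(s/√n) = (132 − 127)/(20.2/√38) = 1.526
df = n − 1 = 37
Two-sided p-value ≈ 0.136
Since p ≈ 0.136 > α = 0.1, fail to reject H0; the evidence is not statistically significant.

1.526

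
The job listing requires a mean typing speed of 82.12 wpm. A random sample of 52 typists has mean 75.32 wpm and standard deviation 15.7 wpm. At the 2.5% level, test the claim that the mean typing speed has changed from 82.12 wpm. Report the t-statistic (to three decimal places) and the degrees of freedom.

t = -3.123, df = 51

H0: μ = 82.12; H1: μ ≠ 82.12 (one-sample t-test, two-sided).
t = (x̄ − μ₀)/(s/√n) = (75.32 − 82.12)/(15.7/√52) = -3.123
df = n − 1 = 51
Two-sided p-value ≈ 0.0029
Since p ≈ 0.0029 < α = 0.025, reject H0; the data support H1.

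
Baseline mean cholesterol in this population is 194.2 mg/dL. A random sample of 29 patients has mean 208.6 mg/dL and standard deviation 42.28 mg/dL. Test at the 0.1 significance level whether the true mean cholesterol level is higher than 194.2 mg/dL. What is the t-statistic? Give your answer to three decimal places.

1.834

H0: μ = 194.2; H1: μ > 194.2 (one-sample t-test, right-tailed).
t = (x̄ − μ₀)/(s/√n) = (208.6 − 194.2)/(42.28/√29) = 1.834
df = n − 1 = 28
p-value = P(T ≥ 1.834) ≈ 0.0386
Since p ≈ 0.0386 < α = 0.1, reject H0; the evidence is statistically significant.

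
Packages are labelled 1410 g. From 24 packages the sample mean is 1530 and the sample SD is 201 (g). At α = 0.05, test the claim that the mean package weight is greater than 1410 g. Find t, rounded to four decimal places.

H0: μ = 1410; H1: μ > 1410 (one-sample t-test, right-tailed).
t = (x̄ − μ₀)/(s/√n) = (1530 − 1410)/(201/√24) = 2.9248
df = n − 1 = 23
p-value = P(T ≥ 2.9248) ≈ 0.0038
Since p ≈ 0.0038 < α = 0.05, reject H0; the data support H1.

2.9248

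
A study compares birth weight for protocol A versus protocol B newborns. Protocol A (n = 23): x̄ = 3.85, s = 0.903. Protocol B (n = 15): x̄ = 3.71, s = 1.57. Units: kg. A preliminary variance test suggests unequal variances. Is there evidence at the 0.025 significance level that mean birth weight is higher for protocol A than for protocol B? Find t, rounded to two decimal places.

Let group 1 = protocol A, group 2 = protocol B. H0: μ_1 = μ_2; H1: μ_1 > μ_2 (Welch's two-sample t-test, right-tailed).
t = (x̄_1 − x̄_2)/√(s_1²/n_1 + s_2²/n_2) = (3.85 − 3.71)/√(0.903²/23 + 1.57²/15) = 0.31
Welch–Satterthwaite df ≈ 20.10
p-value = P(T ≥ 0.31) ≈ 0.3787
Since p ≈ 0.3787 > α = 0.025, fail to reject H0; the evidence is not statistically significant.

0.31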